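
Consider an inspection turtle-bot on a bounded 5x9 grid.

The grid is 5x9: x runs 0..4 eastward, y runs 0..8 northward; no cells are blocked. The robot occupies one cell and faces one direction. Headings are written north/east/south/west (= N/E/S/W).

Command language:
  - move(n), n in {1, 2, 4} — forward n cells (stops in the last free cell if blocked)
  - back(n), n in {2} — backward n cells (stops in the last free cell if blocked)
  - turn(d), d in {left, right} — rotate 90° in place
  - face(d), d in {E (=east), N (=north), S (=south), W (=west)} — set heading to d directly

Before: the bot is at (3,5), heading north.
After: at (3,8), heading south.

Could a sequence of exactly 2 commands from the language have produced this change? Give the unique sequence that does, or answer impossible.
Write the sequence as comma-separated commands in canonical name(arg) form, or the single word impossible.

move(4), face(S)

key: running face(S) before move(4) would end elsewhere — order is forced
start: at (3,5), heading north
[1] after move(4): at (3,8), heading north
[2] after face(S): at (3,8), heading south
no other 2-command option fits: unique.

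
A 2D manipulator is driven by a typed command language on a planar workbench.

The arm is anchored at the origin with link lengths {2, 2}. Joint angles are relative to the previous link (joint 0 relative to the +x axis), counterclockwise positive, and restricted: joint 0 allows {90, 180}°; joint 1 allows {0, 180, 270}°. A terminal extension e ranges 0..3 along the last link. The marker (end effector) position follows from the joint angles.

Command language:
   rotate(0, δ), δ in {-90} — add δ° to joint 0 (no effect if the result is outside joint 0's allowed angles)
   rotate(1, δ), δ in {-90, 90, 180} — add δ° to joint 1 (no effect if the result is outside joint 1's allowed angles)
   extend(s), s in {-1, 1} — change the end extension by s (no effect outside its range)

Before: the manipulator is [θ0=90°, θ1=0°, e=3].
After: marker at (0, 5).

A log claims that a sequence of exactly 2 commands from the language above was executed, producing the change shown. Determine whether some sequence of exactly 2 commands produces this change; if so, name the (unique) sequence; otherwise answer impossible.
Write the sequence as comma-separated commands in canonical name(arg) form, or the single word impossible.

extend(-1), extend(-1)

begin: [θ0=90°, θ1=0°, e=3]
1. extend(-1) → [θ0=90°, θ1=0°, e=2]
2. extend(-1) → [θ0=90°, θ1=0°, e=1]
no other 2-command option fits: unique.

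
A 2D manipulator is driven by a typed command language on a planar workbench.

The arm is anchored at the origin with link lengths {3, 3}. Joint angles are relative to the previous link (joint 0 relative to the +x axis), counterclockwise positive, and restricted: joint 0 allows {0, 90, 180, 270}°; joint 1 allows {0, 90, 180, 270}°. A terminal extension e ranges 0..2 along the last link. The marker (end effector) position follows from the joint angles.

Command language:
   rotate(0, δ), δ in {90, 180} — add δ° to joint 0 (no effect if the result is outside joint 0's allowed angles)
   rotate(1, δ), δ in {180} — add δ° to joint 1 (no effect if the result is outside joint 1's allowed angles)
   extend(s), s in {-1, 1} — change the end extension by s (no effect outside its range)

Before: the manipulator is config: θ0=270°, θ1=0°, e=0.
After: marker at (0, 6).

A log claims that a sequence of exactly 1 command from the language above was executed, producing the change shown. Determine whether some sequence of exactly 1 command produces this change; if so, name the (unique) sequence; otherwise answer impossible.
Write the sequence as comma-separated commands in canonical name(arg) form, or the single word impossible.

from: config: θ0=270°, θ1=0°, e=0
1. rotate(0, 180) → config: θ0=90°, θ1=0°, e=0
uniquely the one of 5 1-step routes that fits.

rotate(0, 180)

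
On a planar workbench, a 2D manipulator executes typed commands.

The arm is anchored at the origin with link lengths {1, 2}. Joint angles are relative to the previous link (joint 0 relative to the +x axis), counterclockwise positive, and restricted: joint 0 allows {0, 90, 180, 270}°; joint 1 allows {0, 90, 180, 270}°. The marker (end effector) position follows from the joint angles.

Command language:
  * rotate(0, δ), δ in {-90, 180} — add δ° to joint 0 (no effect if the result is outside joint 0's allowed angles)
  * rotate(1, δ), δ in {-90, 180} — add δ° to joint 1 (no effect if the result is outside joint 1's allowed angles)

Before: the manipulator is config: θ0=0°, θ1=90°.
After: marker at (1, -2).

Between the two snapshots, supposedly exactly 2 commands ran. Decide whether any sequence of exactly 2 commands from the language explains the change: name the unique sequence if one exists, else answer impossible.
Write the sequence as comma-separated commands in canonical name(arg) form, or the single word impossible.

rotate(1, -90), rotate(1, -90)

begin: config: θ0=0°, θ1=90°
[1] after rotate(1, -90): config: θ0=0°, θ1=0°
[2] after rotate(1, -90): config: θ0=0°, θ1=270°
uniquely the one of 16 2-step routes that fits.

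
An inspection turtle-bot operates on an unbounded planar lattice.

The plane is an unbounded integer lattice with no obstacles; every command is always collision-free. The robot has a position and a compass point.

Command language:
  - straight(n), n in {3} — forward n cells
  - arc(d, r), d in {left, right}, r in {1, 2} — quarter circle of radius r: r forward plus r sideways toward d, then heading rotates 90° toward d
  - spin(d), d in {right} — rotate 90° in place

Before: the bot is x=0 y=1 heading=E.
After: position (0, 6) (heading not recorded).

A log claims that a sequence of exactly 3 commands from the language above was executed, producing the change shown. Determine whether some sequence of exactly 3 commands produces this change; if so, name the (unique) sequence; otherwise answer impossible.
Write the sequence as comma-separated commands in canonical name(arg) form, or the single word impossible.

arc(left, 1), straight(3), arc(left, 1)

start: x=0 y=1 heading=E
[1] after arc(left, 1): x=1 y=2 heading=N
[2] after straight(3): x=1 y=5 heading=N
[3] after arc(left, 1): x=0 y=6 heading=W
no other 3-command option fits: unique.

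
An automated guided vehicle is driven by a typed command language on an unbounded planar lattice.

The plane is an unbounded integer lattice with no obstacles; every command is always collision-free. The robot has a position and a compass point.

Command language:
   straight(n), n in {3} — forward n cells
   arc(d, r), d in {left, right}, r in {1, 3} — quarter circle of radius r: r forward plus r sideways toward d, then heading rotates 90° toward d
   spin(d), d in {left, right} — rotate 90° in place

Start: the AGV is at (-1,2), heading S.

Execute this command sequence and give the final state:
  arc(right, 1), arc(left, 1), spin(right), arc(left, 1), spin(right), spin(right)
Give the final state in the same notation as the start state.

at (-4,-1), heading N

initial: at (-1,2), heading S
step 1 (arc(right, 1)): at (-2,1), heading W
step 2 (arc(left, 1)): at (-3,0), heading S
step 3 (spin(right)): at (-3,0), heading W
step 4 (arc(left, 1)): at (-4,-1), heading S
step 5 (spin(right)): at (-4,-1), heading W
step 6 (spin(right)): at (-4,-1), heading N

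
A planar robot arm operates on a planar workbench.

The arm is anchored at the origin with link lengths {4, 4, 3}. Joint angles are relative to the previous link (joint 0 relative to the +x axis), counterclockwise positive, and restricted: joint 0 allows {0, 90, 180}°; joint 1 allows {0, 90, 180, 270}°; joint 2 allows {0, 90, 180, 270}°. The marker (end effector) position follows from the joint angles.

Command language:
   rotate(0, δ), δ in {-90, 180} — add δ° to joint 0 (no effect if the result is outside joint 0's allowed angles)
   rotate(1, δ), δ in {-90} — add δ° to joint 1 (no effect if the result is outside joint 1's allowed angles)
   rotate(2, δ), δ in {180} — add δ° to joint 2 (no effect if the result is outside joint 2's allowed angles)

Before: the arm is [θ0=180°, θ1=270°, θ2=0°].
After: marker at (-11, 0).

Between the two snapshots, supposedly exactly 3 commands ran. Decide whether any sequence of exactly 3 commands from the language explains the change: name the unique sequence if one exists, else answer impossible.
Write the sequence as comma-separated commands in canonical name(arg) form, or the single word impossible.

t0: [θ0=180°, θ1=270°, θ2=0°]
[1] after rotate(1, -90): [θ0=180°, θ1=180°, θ2=0°]
[2] after rotate(1, -90): [θ0=180°, θ1=90°, θ2=0°]
[3] after rotate(1, -90): [θ0=180°, θ1=0°, θ2=0°]
no rival 3-sequence matches.

rotate(1, -90), rotate(1, -90), rotate(1, -90)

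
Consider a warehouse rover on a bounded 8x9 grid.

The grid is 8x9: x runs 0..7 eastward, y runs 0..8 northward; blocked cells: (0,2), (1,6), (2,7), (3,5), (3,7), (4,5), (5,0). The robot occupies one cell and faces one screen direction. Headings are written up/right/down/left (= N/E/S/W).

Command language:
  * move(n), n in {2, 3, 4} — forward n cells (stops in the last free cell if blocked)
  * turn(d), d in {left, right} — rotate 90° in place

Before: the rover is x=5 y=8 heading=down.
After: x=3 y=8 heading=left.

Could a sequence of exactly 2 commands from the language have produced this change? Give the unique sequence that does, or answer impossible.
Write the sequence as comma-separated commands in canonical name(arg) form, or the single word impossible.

key: cell and facing (now W) both changed — the 2 commands mix motion and turning
start: x=5 y=8 heading=down
t=1 turn(right) ⇒ x=5 y=8 heading=left
t=2 move(2) ⇒ x=3 y=8 heading=left
no other 2-command option fits: unique.

turn(right), move(2)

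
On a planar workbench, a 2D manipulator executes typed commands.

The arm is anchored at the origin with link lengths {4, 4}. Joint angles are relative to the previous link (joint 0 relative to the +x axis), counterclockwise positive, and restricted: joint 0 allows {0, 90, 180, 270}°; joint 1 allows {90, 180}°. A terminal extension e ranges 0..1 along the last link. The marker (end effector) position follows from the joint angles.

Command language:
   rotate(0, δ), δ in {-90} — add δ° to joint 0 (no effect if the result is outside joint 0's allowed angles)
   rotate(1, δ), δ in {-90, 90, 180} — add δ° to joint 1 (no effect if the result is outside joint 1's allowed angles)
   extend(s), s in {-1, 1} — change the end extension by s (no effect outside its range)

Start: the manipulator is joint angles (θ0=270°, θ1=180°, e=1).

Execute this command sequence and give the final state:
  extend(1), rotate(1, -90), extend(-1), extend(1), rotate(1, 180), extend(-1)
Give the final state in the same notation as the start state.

joint angles (θ0=270°, θ1=90°, e=0)

start: joint angles (θ0=270°, θ1=180°, e=1)
1. extend(1) → joint angles (θ0=270°, θ1=180°, e=1)
2. rotate(1, -90) → joint angles (θ0=270°, θ1=90°, e=1)
3. extend(-1) → joint angles (θ0=270°, θ1=90°, e=0)
4. extend(1) → joint angles (θ0=270°, θ1=90°, e=1)
5. rotate(1, 180) → joint angles (θ0=270°, θ1=90°, e=1)
6. extend(-1) → joint angles (θ0=270°, θ1=90°, e=0)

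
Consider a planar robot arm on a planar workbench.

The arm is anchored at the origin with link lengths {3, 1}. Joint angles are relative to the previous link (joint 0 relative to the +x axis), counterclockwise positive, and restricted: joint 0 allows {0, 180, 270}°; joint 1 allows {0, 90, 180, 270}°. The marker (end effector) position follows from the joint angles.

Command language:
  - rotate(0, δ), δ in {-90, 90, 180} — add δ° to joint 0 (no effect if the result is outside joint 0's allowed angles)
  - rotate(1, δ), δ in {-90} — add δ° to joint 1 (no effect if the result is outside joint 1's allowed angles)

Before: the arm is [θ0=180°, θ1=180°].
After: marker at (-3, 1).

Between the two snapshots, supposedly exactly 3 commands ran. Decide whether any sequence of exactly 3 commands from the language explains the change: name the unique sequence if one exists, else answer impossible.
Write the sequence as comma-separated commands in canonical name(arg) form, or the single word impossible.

rotate(1, -90), rotate(1, -90), rotate(1, -90)

from: [θ0=180°, θ1=180°]
1. rotate(1, -90) → [θ0=180°, θ1=90°]
2. rotate(1, -90) → [θ0=180°, θ1=0°]
3. rotate(1, -90) → [θ0=180°, θ1=270°]
no rival 3-sequence matches.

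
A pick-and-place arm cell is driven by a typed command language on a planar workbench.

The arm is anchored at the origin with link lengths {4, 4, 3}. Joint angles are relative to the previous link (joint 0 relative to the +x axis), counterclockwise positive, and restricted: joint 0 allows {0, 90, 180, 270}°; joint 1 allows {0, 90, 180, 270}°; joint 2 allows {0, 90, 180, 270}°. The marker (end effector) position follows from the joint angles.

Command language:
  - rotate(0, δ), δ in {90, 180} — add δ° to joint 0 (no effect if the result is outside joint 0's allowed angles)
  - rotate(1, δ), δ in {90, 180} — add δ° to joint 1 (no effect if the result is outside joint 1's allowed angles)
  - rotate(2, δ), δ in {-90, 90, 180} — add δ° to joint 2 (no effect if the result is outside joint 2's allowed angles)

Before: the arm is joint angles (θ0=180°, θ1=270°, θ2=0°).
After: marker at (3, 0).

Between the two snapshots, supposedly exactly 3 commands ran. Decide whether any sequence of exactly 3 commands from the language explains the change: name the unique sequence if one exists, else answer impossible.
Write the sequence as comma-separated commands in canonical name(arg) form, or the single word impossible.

rotate(1, 90), rotate(1, 90), rotate(1, 90)

t0: joint angles (θ0=180°, θ1=270°, θ2=0°)
t=1 rotate(1, 90) ⇒ joint angles (θ0=180°, θ1=0°, θ2=0°)
t=2 rotate(1, 90) ⇒ joint angles (θ0=180°, θ1=90°, θ2=0°)
t=3 rotate(1, 90) ⇒ joint angles (θ0=180°, θ1=180°, θ2=0°)
no other 3-command option fits: unique.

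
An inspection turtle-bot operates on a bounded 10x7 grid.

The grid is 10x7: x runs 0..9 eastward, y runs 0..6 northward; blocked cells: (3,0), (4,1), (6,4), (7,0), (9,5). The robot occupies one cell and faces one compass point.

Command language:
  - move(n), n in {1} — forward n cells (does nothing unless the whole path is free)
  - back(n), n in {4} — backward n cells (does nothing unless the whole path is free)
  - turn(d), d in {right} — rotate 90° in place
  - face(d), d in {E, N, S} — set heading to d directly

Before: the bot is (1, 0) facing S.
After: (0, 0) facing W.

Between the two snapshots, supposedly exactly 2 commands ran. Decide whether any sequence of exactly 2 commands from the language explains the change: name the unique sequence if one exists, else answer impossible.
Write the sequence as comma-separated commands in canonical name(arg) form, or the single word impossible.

turn(right), move(1)

key: position moved to (0,0) AND the heading swung to W — translation plus rotation needed
from: (1, 0) facing S
1. turn(right) → (1, 0) facing W
2. move(1) → (0, 0) facing W
no other 2-command option fits: unique.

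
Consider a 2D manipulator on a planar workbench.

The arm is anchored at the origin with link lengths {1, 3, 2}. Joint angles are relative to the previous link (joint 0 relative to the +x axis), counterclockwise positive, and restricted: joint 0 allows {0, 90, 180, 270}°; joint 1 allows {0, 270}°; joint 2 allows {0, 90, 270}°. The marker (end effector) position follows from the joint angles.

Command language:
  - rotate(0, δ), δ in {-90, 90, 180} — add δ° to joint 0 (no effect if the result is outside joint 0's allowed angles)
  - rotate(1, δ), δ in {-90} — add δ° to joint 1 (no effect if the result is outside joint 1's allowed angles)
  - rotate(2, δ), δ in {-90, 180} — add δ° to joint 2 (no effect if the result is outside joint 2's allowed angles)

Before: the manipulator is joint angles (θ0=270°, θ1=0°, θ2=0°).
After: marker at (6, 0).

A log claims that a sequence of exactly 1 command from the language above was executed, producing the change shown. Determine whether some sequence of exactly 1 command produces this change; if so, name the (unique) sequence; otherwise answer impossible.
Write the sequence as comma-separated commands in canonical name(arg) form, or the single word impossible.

rotate(0, 90)

t0: joint angles (θ0=270°, θ1=0°, θ2=0°)
1. rotate(0, 90) → joint angles (θ0=0°, θ1=0°, θ2=0°)
no other 1-command option fits: unique.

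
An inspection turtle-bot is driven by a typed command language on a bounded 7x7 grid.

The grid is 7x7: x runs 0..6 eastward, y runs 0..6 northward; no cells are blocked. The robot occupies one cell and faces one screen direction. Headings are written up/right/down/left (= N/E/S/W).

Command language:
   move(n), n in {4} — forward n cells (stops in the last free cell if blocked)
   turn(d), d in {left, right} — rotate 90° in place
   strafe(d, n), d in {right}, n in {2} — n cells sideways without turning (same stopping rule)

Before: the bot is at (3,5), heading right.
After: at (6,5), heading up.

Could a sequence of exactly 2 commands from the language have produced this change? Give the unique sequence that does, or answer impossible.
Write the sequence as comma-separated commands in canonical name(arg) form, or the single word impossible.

key: move(4) runs into the grid edge before its full distance
initial: at (3,5), heading right
[1] after move(4): at (6,5), heading right
[2] after turn(left): at (6,5), heading up
uniquely the one of 16 2-step routes that fits.

move(4), turn(left)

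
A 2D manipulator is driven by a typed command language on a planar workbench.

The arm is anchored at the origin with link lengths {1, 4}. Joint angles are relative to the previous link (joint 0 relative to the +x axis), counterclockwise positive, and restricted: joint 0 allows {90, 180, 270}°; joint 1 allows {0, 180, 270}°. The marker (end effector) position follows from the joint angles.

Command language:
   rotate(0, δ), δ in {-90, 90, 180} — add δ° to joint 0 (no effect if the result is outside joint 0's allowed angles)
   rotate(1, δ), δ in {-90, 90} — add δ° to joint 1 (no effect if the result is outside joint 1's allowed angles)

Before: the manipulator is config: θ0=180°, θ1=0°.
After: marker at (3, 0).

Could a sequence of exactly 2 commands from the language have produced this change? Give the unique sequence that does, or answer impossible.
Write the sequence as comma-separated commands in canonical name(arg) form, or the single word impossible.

begin: config: θ0=180°, θ1=0°
step 1 (rotate(1, -90)): config: θ0=180°, θ1=270°
step 2 (rotate(1, -90)): config: θ0=180°, θ1=180°
uniquely the one of 25 2-step routes that fits.

rotate(1, -90), rotate(1, -90)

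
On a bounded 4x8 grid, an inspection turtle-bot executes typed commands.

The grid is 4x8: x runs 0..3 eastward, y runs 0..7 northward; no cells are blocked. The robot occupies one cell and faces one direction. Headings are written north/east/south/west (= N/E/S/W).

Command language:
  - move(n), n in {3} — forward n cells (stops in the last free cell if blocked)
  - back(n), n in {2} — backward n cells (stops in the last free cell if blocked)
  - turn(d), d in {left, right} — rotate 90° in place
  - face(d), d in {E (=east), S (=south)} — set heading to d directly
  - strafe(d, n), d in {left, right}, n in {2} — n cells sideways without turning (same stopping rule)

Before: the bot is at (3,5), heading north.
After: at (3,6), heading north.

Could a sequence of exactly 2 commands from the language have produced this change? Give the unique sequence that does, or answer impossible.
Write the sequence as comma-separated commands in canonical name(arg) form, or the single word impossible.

back(2), move(3)

key: heading stays N — no command in the sequence turns
start: at (3,5), heading north
t=1 back(2) ⇒ at (3,3), heading north
t=2 move(3) ⇒ at (3,6), heading north
no other 2-command option fits: unique.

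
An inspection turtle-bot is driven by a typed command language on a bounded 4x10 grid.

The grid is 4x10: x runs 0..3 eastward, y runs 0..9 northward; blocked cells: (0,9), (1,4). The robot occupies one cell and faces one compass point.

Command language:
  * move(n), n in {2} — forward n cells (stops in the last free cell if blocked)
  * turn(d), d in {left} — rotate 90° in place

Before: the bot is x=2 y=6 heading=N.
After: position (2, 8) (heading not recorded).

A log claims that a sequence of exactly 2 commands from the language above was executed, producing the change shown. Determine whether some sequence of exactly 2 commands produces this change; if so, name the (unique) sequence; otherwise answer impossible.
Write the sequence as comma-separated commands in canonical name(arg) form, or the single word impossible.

move(2), turn(left)

key: running turn(left) before move(2) would end elsewhere — order is forced
from: x=2 y=6 heading=N
[1] after move(2): x=2 y=8 heading=N
[2] after turn(left): x=2 y=8 heading=W
all 4 alternatives checked — unique.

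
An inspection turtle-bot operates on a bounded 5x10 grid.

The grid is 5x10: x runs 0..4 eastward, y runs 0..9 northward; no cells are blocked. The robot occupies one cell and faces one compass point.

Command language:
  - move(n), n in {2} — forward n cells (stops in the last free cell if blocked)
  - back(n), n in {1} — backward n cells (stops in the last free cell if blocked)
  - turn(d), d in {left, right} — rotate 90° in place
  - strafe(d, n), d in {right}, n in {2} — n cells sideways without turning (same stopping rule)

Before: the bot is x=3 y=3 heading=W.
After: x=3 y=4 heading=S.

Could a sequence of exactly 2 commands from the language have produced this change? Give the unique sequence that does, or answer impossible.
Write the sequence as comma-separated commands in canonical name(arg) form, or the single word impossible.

turn(left), back(1)

key: order matters: swapping turn(left) and back(1) lands elsewhere
begin: x=3 y=3 heading=W
1. turn(left) → x=3 y=3 heading=S
2. back(1) → x=3 y=4 heading=S
all 25 alternatives checked — unique.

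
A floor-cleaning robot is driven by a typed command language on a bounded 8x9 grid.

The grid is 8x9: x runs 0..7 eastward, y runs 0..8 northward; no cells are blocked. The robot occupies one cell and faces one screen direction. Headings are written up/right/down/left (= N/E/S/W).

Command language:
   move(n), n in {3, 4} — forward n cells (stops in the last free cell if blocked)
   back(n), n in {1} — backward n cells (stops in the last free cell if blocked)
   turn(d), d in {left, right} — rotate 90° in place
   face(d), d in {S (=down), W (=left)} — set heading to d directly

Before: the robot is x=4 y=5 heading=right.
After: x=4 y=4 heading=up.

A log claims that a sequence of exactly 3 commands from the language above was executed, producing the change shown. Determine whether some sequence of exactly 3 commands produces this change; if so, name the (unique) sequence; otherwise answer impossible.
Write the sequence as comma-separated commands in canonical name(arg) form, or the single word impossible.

key: position moved to (4,4) AND the heading swung to N — translation plus rotation needed
begin: x=4 y=5 heading=right
1. face(W) → x=4 y=5 heading=left
2. turn(right) → x=4 y=5 heading=up
3. back(1) → x=4 y=4 heading=up
no rival 3-sequence matches.

face(W), turn(right), back(1)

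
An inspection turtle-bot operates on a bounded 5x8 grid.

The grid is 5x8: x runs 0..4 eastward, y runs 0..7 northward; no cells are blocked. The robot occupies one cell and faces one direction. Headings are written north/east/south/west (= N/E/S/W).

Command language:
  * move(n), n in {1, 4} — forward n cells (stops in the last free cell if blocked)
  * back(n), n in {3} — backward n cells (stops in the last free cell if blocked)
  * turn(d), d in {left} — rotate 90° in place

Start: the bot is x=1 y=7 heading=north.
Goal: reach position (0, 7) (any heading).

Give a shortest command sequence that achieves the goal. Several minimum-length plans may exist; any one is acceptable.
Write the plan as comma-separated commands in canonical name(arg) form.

turn(left), move(1)

begin: x=1 y=7 heading=north
1. turn(left) → x=1 y=7 heading=west
2. move(1) → x=0 y=7 heading=west
minimal: 2 command(s), checked below 2.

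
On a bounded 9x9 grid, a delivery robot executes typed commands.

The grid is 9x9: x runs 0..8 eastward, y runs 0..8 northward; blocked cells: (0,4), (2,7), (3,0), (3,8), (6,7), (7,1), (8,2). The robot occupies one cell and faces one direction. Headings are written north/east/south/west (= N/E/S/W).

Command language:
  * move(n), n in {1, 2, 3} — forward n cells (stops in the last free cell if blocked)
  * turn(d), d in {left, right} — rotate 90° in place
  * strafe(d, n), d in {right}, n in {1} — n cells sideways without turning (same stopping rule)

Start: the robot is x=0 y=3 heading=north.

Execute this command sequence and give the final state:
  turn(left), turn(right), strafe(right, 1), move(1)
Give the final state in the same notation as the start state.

start: x=0 y=3 heading=north
step 1 (turn(left)): x=0 y=3 heading=west
step 2 (turn(right)): x=0 y=3 heading=north
step 3 (strafe(right, 1)): x=1 y=3 heading=north
step 4 (move(1)): x=1 y=4 heading=north

x=1 y=4 heading=north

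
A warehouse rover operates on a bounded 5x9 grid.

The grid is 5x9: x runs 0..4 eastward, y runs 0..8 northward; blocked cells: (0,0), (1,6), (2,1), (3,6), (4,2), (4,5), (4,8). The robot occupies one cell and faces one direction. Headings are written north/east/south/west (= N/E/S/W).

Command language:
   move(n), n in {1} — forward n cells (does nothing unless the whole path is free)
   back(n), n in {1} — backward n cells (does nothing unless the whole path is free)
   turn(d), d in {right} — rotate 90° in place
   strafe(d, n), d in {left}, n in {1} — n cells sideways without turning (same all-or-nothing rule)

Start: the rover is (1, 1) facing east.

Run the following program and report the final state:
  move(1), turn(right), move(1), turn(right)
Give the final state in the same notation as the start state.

start: (1, 1) facing east
1. move(1) → (1, 1) facing east
2. turn(right) → (1, 1) facing south
3. move(1) → (1, 0) facing south
4. turn(right) → (1, 0) facing west

(1, 0) facing west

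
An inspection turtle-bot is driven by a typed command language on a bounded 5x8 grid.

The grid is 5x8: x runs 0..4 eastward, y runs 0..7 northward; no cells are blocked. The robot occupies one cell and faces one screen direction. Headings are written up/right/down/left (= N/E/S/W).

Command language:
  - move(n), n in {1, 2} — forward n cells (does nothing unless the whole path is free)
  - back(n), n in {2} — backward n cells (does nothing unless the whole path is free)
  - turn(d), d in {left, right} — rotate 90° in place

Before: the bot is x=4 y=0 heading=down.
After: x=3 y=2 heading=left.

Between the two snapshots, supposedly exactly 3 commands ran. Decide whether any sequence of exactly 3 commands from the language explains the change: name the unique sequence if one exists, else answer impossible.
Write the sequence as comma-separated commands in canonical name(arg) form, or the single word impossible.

key: cell and facing (now W) both changed — the 3 commands mix motion and turning
start: x=4 y=0 heading=down
[1] after back(2): x=4 y=2 heading=down
[2] after turn(right): x=4 y=2 heading=left
[3] after move(1): x=3 y=2 heading=left
all 125 alternatives checked — unique.

back(2), turn(right), move(1)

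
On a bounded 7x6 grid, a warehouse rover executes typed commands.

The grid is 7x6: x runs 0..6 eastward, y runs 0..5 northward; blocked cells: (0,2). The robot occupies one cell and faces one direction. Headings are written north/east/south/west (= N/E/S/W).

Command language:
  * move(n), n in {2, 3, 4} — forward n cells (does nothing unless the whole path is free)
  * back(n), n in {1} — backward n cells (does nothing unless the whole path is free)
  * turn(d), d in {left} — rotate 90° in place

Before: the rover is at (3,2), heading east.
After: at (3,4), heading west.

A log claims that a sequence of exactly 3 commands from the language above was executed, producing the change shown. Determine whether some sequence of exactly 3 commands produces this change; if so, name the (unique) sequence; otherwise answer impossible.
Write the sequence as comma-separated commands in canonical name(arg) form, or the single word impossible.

turn(left), move(2), turn(left)

key: position moved to (3,4) AND the heading swung to W — translation plus rotation needed
begin: at (3,2), heading east
t=1 turn(left) ⇒ at (3,2), heading north
t=2 move(2) ⇒ at (3,4), heading north
t=3 turn(left) ⇒ at (3,4), heading west
no other 3-command option fits: unique.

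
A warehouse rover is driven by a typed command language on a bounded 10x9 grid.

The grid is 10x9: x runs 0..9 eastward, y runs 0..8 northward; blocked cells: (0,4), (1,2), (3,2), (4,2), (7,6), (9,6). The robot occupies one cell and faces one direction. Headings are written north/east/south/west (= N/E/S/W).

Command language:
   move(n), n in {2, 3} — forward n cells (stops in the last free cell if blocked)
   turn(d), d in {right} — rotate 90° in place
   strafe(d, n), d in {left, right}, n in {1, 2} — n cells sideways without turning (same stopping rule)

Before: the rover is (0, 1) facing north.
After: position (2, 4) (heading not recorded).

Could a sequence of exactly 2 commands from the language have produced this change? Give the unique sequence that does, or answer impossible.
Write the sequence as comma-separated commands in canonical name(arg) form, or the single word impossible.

strafe(right, 2), move(3)

key: running move(3) before strafe(right, 2) would end elsewhere — order is forced
from: (0, 1) facing north
[1] after strafe(right, 2): (2, 1) facing north
[2] after move(3): (2, 4) facing north
no rival 2-sequence matches.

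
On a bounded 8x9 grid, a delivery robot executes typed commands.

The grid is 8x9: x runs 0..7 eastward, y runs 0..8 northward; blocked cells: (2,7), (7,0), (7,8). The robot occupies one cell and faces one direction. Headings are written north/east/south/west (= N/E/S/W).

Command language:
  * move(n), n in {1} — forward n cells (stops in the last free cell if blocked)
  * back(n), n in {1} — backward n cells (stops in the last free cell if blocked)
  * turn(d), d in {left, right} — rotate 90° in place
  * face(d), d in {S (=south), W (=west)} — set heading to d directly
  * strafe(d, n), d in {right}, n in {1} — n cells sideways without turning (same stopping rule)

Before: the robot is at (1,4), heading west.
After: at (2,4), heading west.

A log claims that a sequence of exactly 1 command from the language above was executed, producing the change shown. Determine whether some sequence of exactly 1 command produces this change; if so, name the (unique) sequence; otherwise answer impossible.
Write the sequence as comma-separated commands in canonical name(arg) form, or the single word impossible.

back(1)

key: heading stays W — the single command does not turn
begin: at (1,4), heading west
t=1 back(1) ⇒ at (2,4), heading west
uniquely the one of 7 1-step routes that fits.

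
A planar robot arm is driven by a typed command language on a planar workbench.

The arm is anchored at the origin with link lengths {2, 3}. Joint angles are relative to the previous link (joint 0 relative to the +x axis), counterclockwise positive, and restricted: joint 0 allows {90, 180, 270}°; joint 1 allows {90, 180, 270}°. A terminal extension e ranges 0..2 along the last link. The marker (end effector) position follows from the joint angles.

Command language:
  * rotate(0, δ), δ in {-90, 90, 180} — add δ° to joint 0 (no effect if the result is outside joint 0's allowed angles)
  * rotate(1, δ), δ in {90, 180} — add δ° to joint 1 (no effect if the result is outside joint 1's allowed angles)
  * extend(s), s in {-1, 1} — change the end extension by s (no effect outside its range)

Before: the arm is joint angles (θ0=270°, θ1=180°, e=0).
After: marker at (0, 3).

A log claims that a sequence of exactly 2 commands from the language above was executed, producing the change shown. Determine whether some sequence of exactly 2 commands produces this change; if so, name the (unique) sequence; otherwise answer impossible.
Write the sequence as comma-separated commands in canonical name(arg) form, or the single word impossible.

extend(1), extend(1)

start: joint angles (θ0=270°, θ1=180°, e=0)
[1] after extend(1): joint angles (θ0=270°, θ1=180°, e=1)
[2] after extend(1): joint angles (θ0=270°, θ1=180°, e=2)
all 49 alternatives checked — unique.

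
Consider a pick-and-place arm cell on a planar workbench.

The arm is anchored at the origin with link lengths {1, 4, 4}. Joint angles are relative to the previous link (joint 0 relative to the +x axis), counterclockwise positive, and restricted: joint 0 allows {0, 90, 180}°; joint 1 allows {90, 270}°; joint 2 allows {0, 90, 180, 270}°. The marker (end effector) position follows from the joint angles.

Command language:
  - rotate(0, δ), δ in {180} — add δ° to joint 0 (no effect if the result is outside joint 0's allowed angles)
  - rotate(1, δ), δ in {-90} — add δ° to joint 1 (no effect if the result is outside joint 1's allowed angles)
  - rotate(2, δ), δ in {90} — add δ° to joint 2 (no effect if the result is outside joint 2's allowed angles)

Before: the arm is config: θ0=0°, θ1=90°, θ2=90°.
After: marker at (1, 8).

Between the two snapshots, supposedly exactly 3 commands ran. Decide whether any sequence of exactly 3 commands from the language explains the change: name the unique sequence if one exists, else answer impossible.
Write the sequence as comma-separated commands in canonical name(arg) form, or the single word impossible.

begin: config: θ0=0°, θ1=90°, θ2=90°
1. rotate(2, 90) → config: θ0=0°, θ1=90°, θ2=180°
2. rotate(2, 90) → config: θ0=0°, θ1=90°, θ2=270°
3. rotate(2, 90) → config: θ0=0°, θ1=90°, θ2=0°
no other 3-command option fits: unique.

rotate(2, 90), rotate(2, 90), rotate(2, 90)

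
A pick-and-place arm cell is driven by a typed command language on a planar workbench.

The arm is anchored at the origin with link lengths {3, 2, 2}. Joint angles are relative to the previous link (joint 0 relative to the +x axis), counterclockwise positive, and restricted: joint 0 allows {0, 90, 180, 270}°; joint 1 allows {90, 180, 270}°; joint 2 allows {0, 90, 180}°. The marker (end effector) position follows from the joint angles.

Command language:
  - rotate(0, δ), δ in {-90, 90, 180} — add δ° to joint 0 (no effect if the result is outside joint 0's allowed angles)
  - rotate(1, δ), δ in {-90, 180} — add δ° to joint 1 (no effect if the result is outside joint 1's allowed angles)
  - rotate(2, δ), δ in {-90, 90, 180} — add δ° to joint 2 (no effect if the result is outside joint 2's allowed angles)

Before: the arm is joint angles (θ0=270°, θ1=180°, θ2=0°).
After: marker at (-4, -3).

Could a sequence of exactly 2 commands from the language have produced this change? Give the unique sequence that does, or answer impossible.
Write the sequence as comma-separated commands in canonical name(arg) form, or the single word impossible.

key: running rotate(1, 180) before rotate(1, -90) would end elsewhere — order is forced
initial: joint angles (θ0=270°, θ1=180°, θ2=0°)
[1] after rotate(1, -90): joint angles (θ0=270°, θ1=90°, θ2=0°)
[2] after rotate(1, 180): joint angles (θ0=270°, θ1=270°, θ2=0°)
no other 2-command option fits: unique.

rotate(1, -90), rotate(1, 180)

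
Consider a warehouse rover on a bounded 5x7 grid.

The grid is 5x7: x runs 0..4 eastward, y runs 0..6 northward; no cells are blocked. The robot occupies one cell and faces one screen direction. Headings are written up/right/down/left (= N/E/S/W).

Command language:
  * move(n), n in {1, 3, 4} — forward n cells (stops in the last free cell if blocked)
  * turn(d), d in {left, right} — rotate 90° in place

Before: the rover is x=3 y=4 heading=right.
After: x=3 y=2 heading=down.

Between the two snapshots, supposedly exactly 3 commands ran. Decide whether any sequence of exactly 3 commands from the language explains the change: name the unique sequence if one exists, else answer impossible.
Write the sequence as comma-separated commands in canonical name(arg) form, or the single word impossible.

turn(right), move(1), move(1)

key: order matters: swapping turn(right) and move(1) lands elsewhere
start: x=3 y=4 heading=right
step 1 (turn(right)): x=3 y=4 heading=down
step 2 (move(1)): x=3 y=3 heading=down
step 3 (move(1)): x=3 y=2 heading=down
all 125 alternatives checked — unique.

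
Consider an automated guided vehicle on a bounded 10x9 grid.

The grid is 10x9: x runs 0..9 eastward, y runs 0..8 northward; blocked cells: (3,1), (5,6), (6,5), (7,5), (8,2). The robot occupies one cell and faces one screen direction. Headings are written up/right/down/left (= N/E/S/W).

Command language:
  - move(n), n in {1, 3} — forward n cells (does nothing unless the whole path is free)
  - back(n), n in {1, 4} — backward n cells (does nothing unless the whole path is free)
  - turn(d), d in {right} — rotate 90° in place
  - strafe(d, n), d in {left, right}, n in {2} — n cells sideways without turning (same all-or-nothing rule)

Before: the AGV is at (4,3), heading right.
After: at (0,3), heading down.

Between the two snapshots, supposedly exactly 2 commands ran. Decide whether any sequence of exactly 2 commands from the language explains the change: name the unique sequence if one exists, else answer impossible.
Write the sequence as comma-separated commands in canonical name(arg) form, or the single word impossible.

back(4), turn(right)

key: order matters: swapping back(4) and turn(right) lands elsewhere
start: at (4,3), heading right
[1] after back(4): at (0,3), heading right
[2] after turn(right): at (0,3), heading down
no rival 2-sequence matches.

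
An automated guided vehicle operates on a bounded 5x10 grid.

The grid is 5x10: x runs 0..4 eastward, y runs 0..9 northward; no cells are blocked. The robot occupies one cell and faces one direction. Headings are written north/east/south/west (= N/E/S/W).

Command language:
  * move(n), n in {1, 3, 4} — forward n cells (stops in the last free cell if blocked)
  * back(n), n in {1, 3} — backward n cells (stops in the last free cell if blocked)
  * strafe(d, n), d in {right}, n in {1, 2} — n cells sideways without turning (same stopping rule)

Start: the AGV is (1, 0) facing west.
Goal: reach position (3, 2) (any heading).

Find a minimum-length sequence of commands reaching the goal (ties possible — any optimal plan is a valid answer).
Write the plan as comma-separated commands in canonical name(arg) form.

move(4), back(3), strafe(right, 2)

initial: (1, 0) facing west
t=1 move(4) ⇒ (0, 0) facing west
t=2 back(3) ⇒ (3, 0) facing west
t=3 strafe(right, 2) ⇒ (3, 2) facing west
nothing shorter than 3 reaches the goal.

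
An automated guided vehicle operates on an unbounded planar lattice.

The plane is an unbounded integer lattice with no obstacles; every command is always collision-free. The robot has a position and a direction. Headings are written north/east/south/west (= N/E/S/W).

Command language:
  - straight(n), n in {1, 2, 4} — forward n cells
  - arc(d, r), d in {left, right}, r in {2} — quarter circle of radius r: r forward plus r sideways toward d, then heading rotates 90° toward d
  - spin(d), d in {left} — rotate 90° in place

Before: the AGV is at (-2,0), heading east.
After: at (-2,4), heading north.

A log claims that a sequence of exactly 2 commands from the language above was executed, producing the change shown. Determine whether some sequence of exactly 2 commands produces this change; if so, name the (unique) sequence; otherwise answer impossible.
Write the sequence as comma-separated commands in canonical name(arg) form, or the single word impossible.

key: order matters: swapping spin(left) and straight(4) lands elsewhere
from: at (-2,0), heading east
t=1 spin(left) ⇒ at (-2,0), heading north
t=2 straight(4) ⇒ at (-2,4), heading north
uniquely the one of 36 2-step routes that fits.

spin(left), straight(4)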